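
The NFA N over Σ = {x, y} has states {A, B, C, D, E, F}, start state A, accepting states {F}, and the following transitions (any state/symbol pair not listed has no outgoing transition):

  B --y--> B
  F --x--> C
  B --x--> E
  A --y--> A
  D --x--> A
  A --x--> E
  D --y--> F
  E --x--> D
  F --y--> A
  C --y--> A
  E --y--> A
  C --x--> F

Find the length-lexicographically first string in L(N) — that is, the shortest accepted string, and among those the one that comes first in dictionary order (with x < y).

xxy

A breadth-first search from A reaches an accepting state first via the path A → E → D → F on input xxy.
No string of length < 3 is accepted (BFS exhausts all shorter strings without reaching an accepting state), and xxy is the lexicographically least accepting string of length 3.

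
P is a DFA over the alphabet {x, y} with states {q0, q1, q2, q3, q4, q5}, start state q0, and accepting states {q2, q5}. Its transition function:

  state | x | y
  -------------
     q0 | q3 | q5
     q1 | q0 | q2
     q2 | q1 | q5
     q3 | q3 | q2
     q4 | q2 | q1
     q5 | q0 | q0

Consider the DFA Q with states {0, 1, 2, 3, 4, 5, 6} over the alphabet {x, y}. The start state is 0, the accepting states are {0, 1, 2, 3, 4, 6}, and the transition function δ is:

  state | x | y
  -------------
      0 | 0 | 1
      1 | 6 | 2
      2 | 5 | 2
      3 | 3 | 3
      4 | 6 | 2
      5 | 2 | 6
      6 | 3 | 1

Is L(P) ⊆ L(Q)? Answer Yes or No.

Exploring the product automaton P × Q from the start pair (q0, 0), following both machines on each input symbol, reaches 22 state pairs: (q0, 0), (q3, 0), (q5, 1), (q2, 1), (q0, 6), (q0, 2), (q1, 6), (q5, 2), (q3, 3), (q3, 5), (q0, 3), (q0, 5), (q2, 3), (q3, 2), (q2, 6), (q5, 3), (q5, 6), (q1, 3), (q2, 2), (q0, 1), (q1, 5), (q3, 6).
P accepts in {q2, q5} and Q accepts in {0, 1, 2, 3, 4, 6}. The reachable pairs whose P-component is accepting are (q5, 1), (q2, 1), (q5, 2), (q2, 3), (q2, 6), (q5, 3), (q5, 6), (q2, 2); in each of them the Q-component is accepting too, so the product for L(P) \ L(Q) (P-component accepting, Q-component rejecting) has no reachable accepting pair and the difference is empty.
Hence every string in L(P) is also in L(Q).

Yes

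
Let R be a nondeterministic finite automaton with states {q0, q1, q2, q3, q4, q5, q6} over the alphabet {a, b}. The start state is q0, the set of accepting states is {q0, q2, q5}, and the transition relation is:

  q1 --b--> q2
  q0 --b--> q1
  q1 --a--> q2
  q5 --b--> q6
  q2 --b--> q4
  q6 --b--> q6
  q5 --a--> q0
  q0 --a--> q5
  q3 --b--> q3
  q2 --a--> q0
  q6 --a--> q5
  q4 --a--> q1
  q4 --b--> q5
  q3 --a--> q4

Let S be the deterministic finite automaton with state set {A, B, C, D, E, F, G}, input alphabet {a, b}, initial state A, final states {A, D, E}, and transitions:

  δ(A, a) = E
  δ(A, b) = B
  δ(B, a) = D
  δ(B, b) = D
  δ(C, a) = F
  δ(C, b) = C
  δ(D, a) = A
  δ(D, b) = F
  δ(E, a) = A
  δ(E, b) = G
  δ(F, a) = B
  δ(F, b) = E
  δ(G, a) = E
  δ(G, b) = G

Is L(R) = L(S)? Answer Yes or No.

Exploring the product automaton R × S from the start pair (q0, A), following both machines on each input symbol, reaches 6 state pairs: (q0, A), (q5, E), (q1, B), (q6, G), (q2, D), (q4, F).
R accepts in {q0, q2, q5} and S accepts in {A, D, E}. In every reachable pair the two components are either both accepting — (q0, A), (q5, E), (q2, D) — or both non-accepting, so no string is accepted by exactly one of the machines: L(R) \ L(S) and L(S) \ L(R) are both empty.
Hence every string is accepted by R iff it is accepted by S, and the two languages coincide.

Yes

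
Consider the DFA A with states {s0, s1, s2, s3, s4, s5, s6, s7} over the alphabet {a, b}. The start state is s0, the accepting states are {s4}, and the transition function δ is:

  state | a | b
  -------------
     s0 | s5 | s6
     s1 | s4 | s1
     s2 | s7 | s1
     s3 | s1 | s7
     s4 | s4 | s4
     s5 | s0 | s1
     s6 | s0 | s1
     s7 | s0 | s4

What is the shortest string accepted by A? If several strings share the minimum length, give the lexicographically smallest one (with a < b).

aba

A breadth-first search from s0 reaches an accepting state first via the path s0 → s5 → s1 → s4 on input aba.
No string of length < 3 is accepted (BFS exhausts all shorter strings without reaching an accepting state), and aba is the lexicographically least accepting string of length 3.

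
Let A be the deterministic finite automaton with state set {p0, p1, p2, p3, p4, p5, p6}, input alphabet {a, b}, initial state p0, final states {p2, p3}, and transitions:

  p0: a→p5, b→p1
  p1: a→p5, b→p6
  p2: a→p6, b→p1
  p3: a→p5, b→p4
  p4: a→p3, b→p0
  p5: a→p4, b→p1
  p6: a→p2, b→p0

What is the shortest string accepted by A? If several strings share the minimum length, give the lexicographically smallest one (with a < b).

aaa

A breadth-first search from p0 reaches an accepting state first via the path p0 → p5 → p4 → p3 on input aaa.
No string of length < 3 is accepted (BFS exhausts all shorter strings without reaching an accepting state), and aaa is the lexicographically least accepting string of length 3.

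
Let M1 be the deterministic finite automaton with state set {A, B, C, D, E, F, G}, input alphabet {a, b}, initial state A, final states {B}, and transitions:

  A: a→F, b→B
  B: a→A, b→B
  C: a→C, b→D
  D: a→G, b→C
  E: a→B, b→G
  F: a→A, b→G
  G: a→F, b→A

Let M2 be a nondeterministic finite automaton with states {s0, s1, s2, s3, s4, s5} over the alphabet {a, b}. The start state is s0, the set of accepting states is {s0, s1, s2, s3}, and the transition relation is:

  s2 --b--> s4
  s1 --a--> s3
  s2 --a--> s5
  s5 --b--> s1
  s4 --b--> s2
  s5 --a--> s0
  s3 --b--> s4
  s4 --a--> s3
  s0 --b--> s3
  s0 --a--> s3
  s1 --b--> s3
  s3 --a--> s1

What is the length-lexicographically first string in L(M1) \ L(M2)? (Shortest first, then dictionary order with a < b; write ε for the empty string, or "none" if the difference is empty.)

The string bb is accepted by M1 but not by M2.
No shorter string lies in the difference, and bb is the lexicographically first length-2 string in L(M1) \ L(M2).

bb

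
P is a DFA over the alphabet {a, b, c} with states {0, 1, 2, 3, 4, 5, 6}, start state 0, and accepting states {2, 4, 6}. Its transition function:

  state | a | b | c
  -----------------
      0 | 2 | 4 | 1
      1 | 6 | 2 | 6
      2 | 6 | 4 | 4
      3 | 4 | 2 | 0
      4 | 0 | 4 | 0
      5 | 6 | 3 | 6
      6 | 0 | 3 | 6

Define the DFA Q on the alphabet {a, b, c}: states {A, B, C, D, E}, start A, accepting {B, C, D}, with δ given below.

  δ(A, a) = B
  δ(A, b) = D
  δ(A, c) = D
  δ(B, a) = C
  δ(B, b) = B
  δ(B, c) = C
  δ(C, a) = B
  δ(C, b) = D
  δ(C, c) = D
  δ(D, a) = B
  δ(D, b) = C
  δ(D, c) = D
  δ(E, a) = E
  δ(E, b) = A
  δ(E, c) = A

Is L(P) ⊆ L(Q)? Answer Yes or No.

Exploring the product automaton P × Q from the start pair (0, A), following both machines on each input symbol, reaches 18 state pairs: (0, A), (2, B), (4, D), (1, D), (6, C), (4, B), (4, C), (0, B), (0, D), (6, B), (2, C), (6, D), (3, D), (0, C), (1, C), (3, B), (3, C), (2, D).
P accepts in {2, 4, 6} and Q accepts in {B, C, D}. The reachable pairs whose P-component is accepting are (2, B), (4, D), (6, C), (4, B), (4, C), (6, B), (2, C), (6, D), (2, D); in each of them the Q-component is accepting too, so the product for L(P) \ L(Q) (P-component accepting, Q-component rejecting) has no reachable accepting pair and the difference is empty.
Hence every string in L(P) is also in L(Q).

Yes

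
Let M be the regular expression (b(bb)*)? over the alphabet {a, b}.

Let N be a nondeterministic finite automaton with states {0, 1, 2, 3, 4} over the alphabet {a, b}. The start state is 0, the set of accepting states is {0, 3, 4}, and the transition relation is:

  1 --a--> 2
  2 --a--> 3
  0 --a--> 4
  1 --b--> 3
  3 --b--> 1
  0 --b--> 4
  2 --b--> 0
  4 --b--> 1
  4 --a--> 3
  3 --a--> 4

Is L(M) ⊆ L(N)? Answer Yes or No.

Yes

Converting the expression M to a DFA (subset construction, then merging equivalent states) gives the minimal DFA with states {m0, m1, m2, m3}, start state m0, accepting states {m0, m2} and transitions m0: a→m1, b→m2; m1: a→m1, b→m1; m2: a→m1, b→m3; m3: a→m1, b→m2.
Exploring the product automaton M × N from the start pair (m0, 0), following both machines on each input symbol, reaches 9 state pairs: (m0, 0), (m1, 4), (m2, 4), (m1, 3), (m1, 1), (m3, 1), (m1, 2), (m2, 3), (m1, 0).
M accepts in {m0, m2} and N accepts in {0, 3, 4}. The reachable pairs whose M-component is accepting are (m0, 0), (m2, 4), (m2, 3); in each of them the N-component is accepting too, so the product for L(M) \ L(N) (M-component accepting, N-component rejecting) has no reachable accepting pair and the difference is empty.
Hence every string in L(M) is also in L(N).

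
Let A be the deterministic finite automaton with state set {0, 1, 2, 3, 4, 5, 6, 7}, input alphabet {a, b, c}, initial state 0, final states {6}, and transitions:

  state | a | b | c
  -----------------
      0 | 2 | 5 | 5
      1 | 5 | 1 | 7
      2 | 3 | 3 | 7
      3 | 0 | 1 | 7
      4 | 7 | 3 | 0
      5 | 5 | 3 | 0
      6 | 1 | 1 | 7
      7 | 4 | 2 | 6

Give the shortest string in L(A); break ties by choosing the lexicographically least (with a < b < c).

A breadth-first search from 0 reaches an accepting state first via the path 0 → 2 → 7 → 6 on input acc.
No string of length < 3 is accepted (BFS exhausts all shorter strings without reaching an accepting state), and acc is the lexicographically least accepting string of length 3.

acc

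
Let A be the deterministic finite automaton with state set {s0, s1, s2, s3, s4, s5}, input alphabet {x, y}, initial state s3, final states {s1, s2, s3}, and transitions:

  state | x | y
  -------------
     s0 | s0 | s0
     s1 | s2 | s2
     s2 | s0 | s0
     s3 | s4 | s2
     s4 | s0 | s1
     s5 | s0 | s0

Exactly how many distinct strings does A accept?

The useful subgraph on states {s1, s2, s3, s4} is acyclic, so L(A) is finite; the longest accepting path visits 4 useful states, giving maximum string length 3.
Counting accepting paths from s3 by length: 1 of length 0, 1 of length 1, 1 of length 2, 2 of length 3. Total 5.

5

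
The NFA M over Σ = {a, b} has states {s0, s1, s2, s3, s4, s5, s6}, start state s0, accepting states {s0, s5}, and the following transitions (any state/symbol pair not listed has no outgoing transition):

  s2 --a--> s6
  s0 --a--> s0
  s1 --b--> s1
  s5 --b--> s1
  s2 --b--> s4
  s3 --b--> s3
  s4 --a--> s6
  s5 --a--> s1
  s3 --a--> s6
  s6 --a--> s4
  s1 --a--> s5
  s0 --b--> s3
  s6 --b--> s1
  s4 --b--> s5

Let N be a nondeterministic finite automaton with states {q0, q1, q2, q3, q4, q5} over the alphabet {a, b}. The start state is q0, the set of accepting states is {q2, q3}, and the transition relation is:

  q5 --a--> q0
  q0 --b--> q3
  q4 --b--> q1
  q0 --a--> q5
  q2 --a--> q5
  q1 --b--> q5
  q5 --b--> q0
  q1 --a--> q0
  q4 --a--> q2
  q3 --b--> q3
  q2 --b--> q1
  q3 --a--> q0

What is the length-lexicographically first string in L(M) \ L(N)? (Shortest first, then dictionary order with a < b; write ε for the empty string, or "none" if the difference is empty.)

The empty string ε is accepted by M but not by N.
Since ε is the unique shortest string, it is the required witness.

ε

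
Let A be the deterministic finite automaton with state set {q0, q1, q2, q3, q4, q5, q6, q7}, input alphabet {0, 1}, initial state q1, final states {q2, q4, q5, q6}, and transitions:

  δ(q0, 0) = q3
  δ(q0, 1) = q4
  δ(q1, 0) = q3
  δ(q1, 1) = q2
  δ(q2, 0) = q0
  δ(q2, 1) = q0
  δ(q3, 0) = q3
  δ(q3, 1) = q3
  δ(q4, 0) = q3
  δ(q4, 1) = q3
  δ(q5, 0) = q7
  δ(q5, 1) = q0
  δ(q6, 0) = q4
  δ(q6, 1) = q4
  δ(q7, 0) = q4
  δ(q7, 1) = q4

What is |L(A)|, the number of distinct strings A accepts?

3

The useful subgraph on states {q0, q1, q2, q4} is acyclic, so L(A) is finite; the longest accepting path visits 4 useful states, giving maximum string length 3.
Counting accepting paths from q1 by length: 1 of length 1, 2 of length 3. Total 3.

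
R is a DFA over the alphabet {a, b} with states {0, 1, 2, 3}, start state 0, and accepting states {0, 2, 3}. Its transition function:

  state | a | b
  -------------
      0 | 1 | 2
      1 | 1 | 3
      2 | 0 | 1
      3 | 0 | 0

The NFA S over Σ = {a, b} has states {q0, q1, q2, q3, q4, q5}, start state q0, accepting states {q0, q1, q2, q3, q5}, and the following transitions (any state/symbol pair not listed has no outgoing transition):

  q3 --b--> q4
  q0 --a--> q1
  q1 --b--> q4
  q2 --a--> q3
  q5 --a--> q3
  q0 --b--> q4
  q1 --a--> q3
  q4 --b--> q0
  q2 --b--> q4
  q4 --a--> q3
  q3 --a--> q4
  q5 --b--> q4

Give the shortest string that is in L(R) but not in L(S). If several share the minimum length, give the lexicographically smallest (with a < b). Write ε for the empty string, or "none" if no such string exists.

b

The string b is accepted by R but not by S.
No shorter string lies in the difference, and b is the lexicographically first length-1 string in L(R) \ L(S).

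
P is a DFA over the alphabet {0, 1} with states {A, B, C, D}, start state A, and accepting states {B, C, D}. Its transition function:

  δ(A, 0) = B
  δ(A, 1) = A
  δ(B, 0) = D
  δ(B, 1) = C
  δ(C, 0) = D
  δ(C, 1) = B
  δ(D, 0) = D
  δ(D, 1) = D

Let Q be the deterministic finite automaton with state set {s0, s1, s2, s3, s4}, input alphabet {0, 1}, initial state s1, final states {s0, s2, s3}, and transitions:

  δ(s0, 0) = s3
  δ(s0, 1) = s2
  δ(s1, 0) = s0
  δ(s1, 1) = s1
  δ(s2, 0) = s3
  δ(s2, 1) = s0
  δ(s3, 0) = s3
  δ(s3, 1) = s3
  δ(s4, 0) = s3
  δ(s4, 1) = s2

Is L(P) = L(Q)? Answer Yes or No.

Exploring the product automaton P × Q from the start pair (A, s1), following both machines on each input symbol, reaches 4 state pairs: (A, s1), (B, s0), (D, s3), (C, s2).
P accepts in {B, C, D} and Q accepts in {s0, s2, s3}. In every reachable pair the two components are either both accepting — (B, s0), (D, s3), (C, s2) — or both non-accepting, so no string is accepted by exactly one of the machines: L(P) \ L(Q) and L(Q) \ L(P) are both empty.
Hence every string is accepted by P iff it is accepted by Q, and the two languages coincide.

Yes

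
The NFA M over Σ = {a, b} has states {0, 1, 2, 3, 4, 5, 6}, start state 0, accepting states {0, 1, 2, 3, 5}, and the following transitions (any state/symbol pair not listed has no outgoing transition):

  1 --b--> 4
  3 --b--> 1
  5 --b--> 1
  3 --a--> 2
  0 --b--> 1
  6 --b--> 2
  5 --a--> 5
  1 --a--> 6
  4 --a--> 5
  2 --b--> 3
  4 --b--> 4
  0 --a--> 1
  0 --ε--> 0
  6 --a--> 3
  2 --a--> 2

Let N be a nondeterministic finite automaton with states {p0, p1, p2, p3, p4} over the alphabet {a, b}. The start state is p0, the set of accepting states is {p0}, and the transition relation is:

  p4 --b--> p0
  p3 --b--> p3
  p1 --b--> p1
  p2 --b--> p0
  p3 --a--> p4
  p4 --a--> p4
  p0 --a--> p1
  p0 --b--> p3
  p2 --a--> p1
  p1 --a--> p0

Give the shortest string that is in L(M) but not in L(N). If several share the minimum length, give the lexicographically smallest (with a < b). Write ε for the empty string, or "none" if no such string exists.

a

The string a is accepted by M but not by N.
No shorter string lies in the difference, and a is the lexicographically first length-1 string in L(M) \ L(N).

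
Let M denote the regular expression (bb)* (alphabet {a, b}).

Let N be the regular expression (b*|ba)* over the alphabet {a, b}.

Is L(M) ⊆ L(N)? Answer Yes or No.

Converting the expression M to a DFA (subset construction, then merging equivalent states) gives the minimal DFA with states {m0, m1, m2}, start state m0, accepting states {m0} and transitions m0: a→m1, b→m2; m1: a→m1, b→m1; m2: a→m1, b→m0.
Converting the expression N to a DFA (subset construction, then merging equivalent states) gives the minimal DFA with states {n0, n1, n2}, start state n0, accepting states {n0, n2} and transitions n0: a→n1, b→n2; n1: a→n1, b→n1; n2: a→n0, b→n2.
Exploring the product automaton M × N from the start pair (m0, n0), following both machines on each input symbol, reaches 6 state pairs: (m0, n0), (m1, n1), (m2, n2), (m1, n0), (m0, n2), (m1, n2).
M accepts in {m0} and N accepts in {n0, n2}. The reachable pairs whose M-component is accepting are (m0, n0), (m0, n2); in each of them the N-component is accepting too, so the product for L(M) \ L(N) (M-component accepting, N-component rejecting) has no reachable accepting pair and the difference is empty.
Hence every string in L(M) is also in L(N).

Yes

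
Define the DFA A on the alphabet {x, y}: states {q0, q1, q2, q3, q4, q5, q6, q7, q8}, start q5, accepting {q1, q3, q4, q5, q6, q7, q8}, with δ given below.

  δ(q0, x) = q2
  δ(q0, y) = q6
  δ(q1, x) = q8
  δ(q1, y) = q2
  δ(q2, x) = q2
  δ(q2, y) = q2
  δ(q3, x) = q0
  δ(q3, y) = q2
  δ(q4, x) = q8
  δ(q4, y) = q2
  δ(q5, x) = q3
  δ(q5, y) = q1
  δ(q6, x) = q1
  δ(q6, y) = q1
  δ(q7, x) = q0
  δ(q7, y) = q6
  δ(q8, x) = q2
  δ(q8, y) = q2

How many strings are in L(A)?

9

The useful subgraph on states {q0, q1, q3, q5, q6, q8} is acyclic, so L(A) is finite; the longest accepting path visits 6 useful states, giving maximum string length 5.
Counting accepting paths from q5 by length: 1 of length 0, 2 of length 1, 1 of length 2, 1 of length 3, 2 of length 4, 2 of length 5. Total 9.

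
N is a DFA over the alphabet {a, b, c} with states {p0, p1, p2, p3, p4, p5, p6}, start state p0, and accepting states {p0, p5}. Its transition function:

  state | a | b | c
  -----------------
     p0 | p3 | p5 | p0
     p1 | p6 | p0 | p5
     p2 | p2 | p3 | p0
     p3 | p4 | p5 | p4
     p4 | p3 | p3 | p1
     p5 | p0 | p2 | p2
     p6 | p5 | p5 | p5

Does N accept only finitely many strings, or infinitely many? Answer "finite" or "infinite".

State p0 is reachable from the start and can reach an accepting state, and it lies on the cycle p0 → p0.
Traversing that cycle any number of times yields accepted strings of unbounded length, so the language is infinite.

infinite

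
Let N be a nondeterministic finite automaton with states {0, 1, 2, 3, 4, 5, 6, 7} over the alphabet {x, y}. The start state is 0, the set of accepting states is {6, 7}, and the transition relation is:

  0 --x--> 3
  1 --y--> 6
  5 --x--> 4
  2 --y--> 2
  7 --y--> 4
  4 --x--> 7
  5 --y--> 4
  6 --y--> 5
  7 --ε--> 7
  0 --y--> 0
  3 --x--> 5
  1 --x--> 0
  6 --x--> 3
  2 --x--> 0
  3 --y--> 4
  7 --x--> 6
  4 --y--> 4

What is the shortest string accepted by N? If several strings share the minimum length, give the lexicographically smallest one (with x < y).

xyx

A breadth-first search from 0 reaches an accepting state first via the path 0 → 3 → 4 → 7 on input xyx.
No string of length < 3 is accepted (BFS exhausts all shorter strings without reaching an accepting state), and xyx is the lexicographically least accepting string of length 3.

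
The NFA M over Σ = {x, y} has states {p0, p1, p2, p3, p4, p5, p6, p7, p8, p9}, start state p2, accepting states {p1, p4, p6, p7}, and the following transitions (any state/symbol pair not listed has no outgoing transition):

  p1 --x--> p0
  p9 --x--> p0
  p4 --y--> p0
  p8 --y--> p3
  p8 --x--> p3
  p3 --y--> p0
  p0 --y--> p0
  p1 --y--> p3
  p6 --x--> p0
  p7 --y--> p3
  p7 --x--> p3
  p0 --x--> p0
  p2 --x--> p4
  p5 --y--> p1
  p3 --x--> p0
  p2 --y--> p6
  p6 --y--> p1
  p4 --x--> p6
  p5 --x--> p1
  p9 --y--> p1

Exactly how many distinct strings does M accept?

The useful subgraph on states {p1, p2, p4, p6} is acyclic, so L(M) is finite; the longest accepting path visits 4 useful states, giving maximum string length 3.
Counting accepting paths from p2 by length: 2 of length 1, 2 of length 2, 1 of length 3. Total 5.

5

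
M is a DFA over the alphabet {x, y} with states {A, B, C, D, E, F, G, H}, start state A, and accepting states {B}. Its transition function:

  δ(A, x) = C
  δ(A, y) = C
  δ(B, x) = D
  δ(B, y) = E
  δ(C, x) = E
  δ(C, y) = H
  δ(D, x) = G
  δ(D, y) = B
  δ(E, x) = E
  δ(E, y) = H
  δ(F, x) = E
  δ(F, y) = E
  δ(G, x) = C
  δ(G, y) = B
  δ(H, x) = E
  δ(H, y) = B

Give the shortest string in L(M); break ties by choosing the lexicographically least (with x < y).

xyy

A breadth-first search from A reaches an accepting state first via the path A → C → H → B on input xyy.
No string of length < 3 is accepted (BFS exhausts all shorter strings without reaching an accepting state), and xyy is the lexicographically least accepting string of length 3.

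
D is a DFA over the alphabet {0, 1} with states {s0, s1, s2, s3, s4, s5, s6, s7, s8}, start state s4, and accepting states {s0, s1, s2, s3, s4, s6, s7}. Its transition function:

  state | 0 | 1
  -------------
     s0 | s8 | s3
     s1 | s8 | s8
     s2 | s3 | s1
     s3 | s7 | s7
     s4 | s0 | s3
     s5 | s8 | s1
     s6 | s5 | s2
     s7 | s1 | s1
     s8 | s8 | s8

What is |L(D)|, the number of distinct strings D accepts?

16

The useful subgraph on states {s0, s1, s3, s4, s7} is acyclic, so L(D) is finite; the longest accepting path visits 5 useful states, giving maximum string length 4.
Counting accepting paths from s4 by length: 1 of length 0, 2 of length 1, 3 of length 2, 6 of length 3, 4 of length 4. Total 16.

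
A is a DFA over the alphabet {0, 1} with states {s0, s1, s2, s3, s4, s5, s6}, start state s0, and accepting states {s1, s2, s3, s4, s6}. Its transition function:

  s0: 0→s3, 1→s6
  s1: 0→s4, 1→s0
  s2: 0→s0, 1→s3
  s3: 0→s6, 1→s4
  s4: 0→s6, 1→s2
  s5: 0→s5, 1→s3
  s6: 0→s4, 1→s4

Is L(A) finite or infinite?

infinite

State s0 is reachable from the start and can reach an accepting state, and it lies on the cycle s0 → s3 → s4 → s2 → s0.
Traversing that cycle any number of times yields accepted strings of unbounded length, so the language is infinite.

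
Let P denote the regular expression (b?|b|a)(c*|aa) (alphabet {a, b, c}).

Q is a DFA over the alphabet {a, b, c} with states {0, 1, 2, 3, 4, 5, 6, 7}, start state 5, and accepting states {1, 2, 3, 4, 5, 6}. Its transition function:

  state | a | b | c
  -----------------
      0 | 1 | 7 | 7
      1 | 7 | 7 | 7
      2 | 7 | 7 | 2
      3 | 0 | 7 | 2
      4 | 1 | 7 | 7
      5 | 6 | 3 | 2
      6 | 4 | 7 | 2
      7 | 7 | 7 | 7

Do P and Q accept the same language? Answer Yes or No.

Converting the expression P to a DFA (subset construction, then merging equivalent states) gives the minimal DFA with states {p0, p1, p2, p3, p4, p5, p6, p7}, start state p0, accepting states {p0, p1, p2, p3, p4, p7} and transitions p0: a→p1, b→p2, c→p3; p1: a→p4, b→p5, c→p3; p2: a→p6, b→p5, c→p3; p3: a→p5, b→p5, c→p3; p4: a→p7, b→p5, c→p5; p5: a→p5, b→p5, c→p5; p6: a→p7, b→p5, c→p5; p7: a→p5, b→p5, c→p5.
Exploring the product automaton P × Q from the start pair (p0, 5), following both machines on each input symbol, reaches 8 state pairs: (p0, 5), (p1, 6), (p2, 3), (p3, 2), (p4, 4), (p5, 7), (p6, 0), (p7, 1).
P accepts in {p0, p1, p2, p3, p4, p7} and Q accepts in {1, 2, 3, 4, 5, 6}. In every reachable pair the two components are either both accepting — (p0, 5), (p1, 6), (p2, 3), (p3, 2), (p4, 4), (p7, 1) — or both non-accepting, so no string is accepted by exactly one of the machines: L(P) \ L(Q) and L(Q) \ L(P) are both empty.
Hence every string is accepted by P iff it is accepted by Q, and the two languages coincide.

Yes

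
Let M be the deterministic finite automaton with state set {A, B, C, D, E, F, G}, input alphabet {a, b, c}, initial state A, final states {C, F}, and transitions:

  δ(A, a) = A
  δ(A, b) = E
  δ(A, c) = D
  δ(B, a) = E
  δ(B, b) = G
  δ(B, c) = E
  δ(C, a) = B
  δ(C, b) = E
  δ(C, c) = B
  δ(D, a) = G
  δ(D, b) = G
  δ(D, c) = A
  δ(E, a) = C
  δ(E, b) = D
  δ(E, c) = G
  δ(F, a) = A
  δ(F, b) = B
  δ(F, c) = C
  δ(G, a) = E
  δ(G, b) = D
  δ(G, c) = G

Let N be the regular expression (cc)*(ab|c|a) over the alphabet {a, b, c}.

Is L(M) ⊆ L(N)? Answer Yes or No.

No

The string ba is in L(M) but not in L(N).
So L(M) ⊄ L(N).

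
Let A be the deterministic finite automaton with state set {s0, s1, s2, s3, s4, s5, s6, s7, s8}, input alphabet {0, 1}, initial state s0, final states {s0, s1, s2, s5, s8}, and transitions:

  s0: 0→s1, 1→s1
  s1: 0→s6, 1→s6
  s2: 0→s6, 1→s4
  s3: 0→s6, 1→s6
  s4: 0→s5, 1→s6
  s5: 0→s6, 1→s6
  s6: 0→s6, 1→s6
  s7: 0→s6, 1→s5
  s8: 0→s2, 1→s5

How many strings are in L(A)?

The useful subgraph on states {s0, s1} is acyclic, so L(A) is finite; the longest accepting path visits 2 useful states, giving maximum string length 1.
Counting accepting paths from s0 by length: 1 of length 0, 2 of length 1. Total 3.

3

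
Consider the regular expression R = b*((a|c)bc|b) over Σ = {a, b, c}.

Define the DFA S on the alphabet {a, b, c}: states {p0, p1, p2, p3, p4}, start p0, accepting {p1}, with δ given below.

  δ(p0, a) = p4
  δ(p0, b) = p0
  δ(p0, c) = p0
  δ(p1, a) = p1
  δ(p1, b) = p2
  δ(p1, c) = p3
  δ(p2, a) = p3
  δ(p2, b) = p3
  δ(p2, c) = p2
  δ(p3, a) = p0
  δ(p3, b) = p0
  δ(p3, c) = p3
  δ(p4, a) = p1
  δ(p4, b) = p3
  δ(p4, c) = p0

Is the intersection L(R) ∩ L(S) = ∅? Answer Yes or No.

Converting the expression R to a DFA (subset construction, then merging equivalent states) gives the minimal DFA with states {r0, r1, r2, r3, r4, r5}, start state r0, accepting states {r2, r5} and transitions r0: a→r1, b→r2, c→r1; r1: a→r3, b→r4, c→r3; r2: a→r1, b→r2, c→r1; r3: a→r3, b→r3, c→r3; r4: a→r3, b→r3, c→r5; r5: a→r3, b→r3, c→r3.
Exploring the product automaton R × S from the start pair (r0, p0), following both machines on each input symbol, reaches 13 state pairs: (r0, p0), (r1, p4), (r2, p0), (r1, p0), (r3, p1), (r4, p3), (r3, p0), (r3, p4), (r4, p0), (r3, p2), (r3, p3), (r5, p3), (r5, p0).
R accepts in {r2, r5} and S accepts in {p1}; no reachable pair has both components accepting, so no string drives both machines to acceptance simultaneously and L(R) ∩ L(S) = ∅.
So no string is accepted by both, and the intersection is empty.

Yes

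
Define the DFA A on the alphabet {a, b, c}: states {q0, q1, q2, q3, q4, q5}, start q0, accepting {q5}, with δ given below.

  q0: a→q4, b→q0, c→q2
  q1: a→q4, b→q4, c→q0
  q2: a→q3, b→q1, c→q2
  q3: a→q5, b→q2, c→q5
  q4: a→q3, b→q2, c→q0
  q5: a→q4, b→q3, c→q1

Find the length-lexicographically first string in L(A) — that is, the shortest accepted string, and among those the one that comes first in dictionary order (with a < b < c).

aaa

A breadth-first search from q0 reaches an accepting state first via the path q0 → q4 → q3 → q5 on input aaa.
No string of length < 3 is accepted (BFS exhausts all shorter strings without reaching an accepting state), and aaa is the lexicographically least accepting string of length 3.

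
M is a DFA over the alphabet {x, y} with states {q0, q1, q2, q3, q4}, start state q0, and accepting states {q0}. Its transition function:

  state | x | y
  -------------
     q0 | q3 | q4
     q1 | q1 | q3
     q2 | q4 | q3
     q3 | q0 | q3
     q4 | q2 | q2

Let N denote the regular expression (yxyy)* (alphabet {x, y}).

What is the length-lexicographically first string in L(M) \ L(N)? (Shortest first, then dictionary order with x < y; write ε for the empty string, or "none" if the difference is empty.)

xx

The string xx is accepted by M but not by N.
No shorter string lies in the difference, and xx is the lexicographically first length-2 string in L(M) \ L(N).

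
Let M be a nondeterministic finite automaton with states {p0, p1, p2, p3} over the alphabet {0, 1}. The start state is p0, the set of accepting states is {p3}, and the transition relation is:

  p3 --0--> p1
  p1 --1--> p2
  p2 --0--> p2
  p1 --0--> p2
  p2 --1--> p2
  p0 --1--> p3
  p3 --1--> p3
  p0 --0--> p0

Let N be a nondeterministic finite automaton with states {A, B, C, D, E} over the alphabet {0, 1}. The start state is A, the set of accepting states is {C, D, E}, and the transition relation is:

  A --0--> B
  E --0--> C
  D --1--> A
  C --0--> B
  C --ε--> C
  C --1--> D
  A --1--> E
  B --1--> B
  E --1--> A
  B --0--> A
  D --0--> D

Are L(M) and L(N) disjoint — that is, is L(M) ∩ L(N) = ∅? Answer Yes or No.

No

The string 1 is accepted by both M and N.
Hence L(M) ∩ L(N) ≠ ∅.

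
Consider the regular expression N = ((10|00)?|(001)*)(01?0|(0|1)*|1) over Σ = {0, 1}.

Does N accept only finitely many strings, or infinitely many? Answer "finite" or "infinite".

The expression contains a Kleene star applied to a subexpression that matches at least one nonempty string, so it matches strings of unbounded length.
Hence L(N) is infinite.

infinite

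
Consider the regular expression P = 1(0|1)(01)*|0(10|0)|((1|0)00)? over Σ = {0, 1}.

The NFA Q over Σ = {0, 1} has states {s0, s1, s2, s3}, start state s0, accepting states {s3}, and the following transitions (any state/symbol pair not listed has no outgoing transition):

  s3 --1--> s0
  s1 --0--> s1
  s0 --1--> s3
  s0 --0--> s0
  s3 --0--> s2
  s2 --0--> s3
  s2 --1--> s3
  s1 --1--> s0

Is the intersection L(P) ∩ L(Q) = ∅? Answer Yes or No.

No

The string 100 is accepted by both P and Q.
Hence L(P) ∩ L(Q) ≠ ∅.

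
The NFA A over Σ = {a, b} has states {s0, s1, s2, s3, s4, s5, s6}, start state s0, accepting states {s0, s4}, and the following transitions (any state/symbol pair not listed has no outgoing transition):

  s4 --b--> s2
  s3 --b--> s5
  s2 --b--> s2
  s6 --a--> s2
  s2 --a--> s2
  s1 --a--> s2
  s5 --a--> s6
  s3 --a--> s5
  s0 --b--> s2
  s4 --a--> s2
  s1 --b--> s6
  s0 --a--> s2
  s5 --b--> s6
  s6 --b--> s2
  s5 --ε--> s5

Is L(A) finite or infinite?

The useful states (reachable from s0 and able to reach an accepting state) are {s0}.
Restricted to these states the transition graph has no cycle, so every accepting path has bounded length and L is finite.

finite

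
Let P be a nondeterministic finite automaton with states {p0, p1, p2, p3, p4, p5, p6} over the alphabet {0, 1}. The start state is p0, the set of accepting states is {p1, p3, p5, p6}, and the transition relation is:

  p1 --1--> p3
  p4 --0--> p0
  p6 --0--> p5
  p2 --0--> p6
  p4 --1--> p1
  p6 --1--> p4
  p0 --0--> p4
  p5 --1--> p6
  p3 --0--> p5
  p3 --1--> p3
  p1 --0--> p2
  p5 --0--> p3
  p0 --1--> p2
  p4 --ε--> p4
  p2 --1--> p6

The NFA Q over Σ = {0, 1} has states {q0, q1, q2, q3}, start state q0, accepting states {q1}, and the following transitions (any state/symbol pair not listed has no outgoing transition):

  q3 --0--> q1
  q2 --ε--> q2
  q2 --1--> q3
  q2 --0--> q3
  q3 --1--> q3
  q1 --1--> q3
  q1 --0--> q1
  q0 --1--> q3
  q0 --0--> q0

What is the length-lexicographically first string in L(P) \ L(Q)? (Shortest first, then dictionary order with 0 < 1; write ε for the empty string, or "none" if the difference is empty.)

The string 01 is accepted by P but not by Q.
No shorter string lies in the difference, and 01 is the lexicographically first length-2 string in L(P) \ L(Q).

01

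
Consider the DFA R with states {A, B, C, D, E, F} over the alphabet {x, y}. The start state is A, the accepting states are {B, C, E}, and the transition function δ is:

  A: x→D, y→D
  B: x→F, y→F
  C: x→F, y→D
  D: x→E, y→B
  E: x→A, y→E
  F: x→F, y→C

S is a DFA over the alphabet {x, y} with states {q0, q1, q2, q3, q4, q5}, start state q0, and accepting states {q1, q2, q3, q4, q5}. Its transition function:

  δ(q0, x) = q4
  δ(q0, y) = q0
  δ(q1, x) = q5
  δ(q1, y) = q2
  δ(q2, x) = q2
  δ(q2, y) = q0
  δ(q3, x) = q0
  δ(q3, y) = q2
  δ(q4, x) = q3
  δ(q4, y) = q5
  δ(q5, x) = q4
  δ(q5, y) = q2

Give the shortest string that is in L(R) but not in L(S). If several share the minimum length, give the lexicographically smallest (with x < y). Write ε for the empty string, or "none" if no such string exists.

yy

The string yy is accepted by R but not by S.
No shorter string lies in the difference, and yy is the lexicographically first length-2 string in L(R) \ L(S).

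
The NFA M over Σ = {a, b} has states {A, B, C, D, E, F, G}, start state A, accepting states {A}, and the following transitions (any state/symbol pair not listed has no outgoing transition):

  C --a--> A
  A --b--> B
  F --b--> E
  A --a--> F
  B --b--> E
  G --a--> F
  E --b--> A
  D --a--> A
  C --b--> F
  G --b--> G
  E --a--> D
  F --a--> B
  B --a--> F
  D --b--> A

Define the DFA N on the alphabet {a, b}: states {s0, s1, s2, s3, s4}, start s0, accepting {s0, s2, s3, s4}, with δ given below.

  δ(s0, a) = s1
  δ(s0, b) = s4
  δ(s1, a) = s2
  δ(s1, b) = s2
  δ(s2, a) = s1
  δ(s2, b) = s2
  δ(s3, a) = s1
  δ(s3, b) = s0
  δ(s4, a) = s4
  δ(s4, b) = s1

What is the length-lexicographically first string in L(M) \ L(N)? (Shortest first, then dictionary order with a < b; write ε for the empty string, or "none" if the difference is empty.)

The string bbaa is accepted by M but not by N.
No shorter string lies in the difference, and bbaa is the lexicographically first length-4 string in L(M) \ L(N).

bbaa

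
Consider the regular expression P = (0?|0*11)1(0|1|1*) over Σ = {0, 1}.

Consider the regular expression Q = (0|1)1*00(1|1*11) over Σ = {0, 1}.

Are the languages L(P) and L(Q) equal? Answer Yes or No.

The string 1 is accepted by P but rejected by Q.
So L(P) ≠ L(Q).

No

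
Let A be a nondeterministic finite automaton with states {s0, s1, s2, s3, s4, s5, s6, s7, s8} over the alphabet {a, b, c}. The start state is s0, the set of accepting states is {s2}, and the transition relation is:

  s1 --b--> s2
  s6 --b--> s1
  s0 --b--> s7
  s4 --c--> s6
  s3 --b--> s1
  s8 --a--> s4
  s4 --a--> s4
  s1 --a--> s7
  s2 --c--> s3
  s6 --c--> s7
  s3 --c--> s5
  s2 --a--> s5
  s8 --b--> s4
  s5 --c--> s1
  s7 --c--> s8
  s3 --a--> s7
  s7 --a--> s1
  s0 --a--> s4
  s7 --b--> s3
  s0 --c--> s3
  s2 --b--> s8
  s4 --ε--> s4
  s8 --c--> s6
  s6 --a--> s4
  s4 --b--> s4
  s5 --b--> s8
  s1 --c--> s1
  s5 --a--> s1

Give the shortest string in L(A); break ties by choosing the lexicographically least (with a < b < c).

bab

A breadth-first search from s0 reaches an accepting state first via the path s0 → s7 → s1 → s2 on input bab.
No string of length < 3 is accepted (BFS exhausts all shorter strings without reaching an accepting state), and bab is the lexicographically least accepting string of length 3.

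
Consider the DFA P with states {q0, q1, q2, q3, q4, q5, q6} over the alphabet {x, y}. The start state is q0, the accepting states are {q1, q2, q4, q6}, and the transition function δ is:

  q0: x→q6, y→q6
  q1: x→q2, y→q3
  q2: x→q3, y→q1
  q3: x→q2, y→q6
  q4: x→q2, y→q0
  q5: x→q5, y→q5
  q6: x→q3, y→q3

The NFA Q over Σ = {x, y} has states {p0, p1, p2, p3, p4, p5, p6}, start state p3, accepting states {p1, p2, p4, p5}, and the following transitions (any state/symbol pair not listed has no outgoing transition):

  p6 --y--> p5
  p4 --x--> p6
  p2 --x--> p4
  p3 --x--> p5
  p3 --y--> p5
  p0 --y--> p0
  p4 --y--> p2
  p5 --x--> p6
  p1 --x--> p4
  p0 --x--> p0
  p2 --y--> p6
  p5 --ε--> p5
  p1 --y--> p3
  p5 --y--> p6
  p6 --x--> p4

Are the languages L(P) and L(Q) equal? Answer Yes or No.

Exploring the product automaton P × Q from the start pair (q0, p3), following both machines on each input symbol, reaches 5 state pairs: (q0, p3), (q6, p5), (q3, p6), (q2, p4), (q1, p2).
P accepts in {q1, q2, q4, q6} and Q accepts in {p1, p2, p4, p5}. In every reachable pair the two components are either both accepting — (q6, p5), (q2, p4), (q1, p2) — or both non-accepting, so no string is accepted by exactly one of the machines: L(P) \ L(Q) and L(Q) \ L(P) are both empty.
Hence every string is accepted by P iff it is accepted by Q, and the two languages coincide.

Yes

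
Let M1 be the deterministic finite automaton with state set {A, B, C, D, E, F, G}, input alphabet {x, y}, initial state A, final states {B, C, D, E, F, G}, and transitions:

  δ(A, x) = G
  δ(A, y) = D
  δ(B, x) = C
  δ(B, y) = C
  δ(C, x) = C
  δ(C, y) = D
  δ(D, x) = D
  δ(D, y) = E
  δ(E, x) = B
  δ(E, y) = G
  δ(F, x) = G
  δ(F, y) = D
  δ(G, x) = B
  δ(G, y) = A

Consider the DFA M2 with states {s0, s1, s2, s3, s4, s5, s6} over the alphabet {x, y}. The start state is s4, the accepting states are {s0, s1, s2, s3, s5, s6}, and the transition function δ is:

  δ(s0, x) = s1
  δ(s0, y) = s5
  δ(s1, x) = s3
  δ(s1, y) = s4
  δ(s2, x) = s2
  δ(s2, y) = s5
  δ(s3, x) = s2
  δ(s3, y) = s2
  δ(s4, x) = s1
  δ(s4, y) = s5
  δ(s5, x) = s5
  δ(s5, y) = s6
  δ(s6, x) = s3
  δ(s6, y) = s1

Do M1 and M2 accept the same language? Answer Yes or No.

Exploring the product automaton M1 × M2 from the start pair (A, s4), following both machines on each input symbol, reaches 6 state pairs: (A, s4), (G, s1), (D, s5), (B, s3), (E, s6), (C, s2).
M1 accepts in {B, C, D, E, F, G} and M2 accepts in {s0, s1, s2, s3, s5, s6}. In every reachable pair the two components are either both accepting — (G, s1), (D, s5), (B, s3), (E, s6), (C, s2) — or both non-accepting, so no string is accepted by exactly one of the machines: L(M1) \ L(M2) and L(M2) \ L(M1) are both empty.
Hence every string is accepted by M1 iff it is accepted by M2, and the two languages coincide.

Yes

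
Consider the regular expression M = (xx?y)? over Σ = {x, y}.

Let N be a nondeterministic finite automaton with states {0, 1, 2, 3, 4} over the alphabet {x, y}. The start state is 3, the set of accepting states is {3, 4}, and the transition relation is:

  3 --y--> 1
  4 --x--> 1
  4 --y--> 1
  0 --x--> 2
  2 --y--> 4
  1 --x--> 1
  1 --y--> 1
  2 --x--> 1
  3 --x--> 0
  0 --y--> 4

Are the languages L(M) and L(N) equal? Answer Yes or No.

Converting the expression M to a DFA (subset construction, then merging equivalent states) gives the minimal DFA with states {m0, m1, m2, m3, m4}, start state m0, accepting states {m0, m4} and transitions m0: x→m1, y→m2; m1: x→m3, y→m4; m2: x→m2, y→m2; m3: x→m2, y→m4; m4: x→m2, y→m2.
Exploring the product automaton M × N from the start pair (m0, 3), following both machines on each input symbol, reaches 5 state pairs: (m0, 3), (m1, 0), (m2, 1), (m3, 2), (m4, 4).
M accepts in {m0, m4} and N accepts in {3, 4}. In every reachable pair the two components are either both accepting — (m0, 3), (m4, 4) — or both non-accepting, so no string is accepted by exactly one of the machines: L(M) \ L(N) and L(N) \ L(M) are both empty.
Hence every string is accepted by M iff it is accepted by N, and the two languages coincide.

Yes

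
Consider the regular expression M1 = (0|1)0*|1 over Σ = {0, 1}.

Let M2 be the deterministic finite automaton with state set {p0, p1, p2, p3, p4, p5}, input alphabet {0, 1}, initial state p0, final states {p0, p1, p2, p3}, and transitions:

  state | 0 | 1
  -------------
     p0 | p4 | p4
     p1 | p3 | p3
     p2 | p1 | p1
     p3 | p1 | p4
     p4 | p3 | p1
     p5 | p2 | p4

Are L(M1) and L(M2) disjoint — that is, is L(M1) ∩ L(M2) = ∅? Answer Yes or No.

The string 00 is accepted by both M1 and M2.
Hence L(M1) ∩ L(M2) ≠ ∅.

No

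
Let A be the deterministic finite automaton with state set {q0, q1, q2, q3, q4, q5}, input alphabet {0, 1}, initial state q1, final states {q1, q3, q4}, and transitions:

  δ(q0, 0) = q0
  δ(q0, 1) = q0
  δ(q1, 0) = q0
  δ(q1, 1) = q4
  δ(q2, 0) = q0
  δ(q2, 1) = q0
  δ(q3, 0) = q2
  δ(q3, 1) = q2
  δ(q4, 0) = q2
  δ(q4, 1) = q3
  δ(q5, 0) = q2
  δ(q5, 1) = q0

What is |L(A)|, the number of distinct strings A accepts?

3

The useful subgraph on states {q1, q3, q4} is acyclic, so L(A) is finite; the longest accepting path visits 3 useful states, giving maximum string length 2.
Counting accepting paths from q1 by length: 1 of length 0, 1 of length 1, 1 of length 2. Total 3.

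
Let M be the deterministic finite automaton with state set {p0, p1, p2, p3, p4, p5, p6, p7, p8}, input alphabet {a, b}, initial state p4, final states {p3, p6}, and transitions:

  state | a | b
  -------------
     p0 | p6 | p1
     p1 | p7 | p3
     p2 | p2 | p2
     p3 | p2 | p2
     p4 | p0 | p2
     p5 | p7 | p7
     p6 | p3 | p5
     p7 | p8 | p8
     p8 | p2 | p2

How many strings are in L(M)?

The useful subgraph on states {p0, p1, p3, p4, p6} is acyclic, so L(M) is finite; the longest accepting path visits 4 useful states, giving maximum string length 3.
Counting accepting paths from p4 by length: 1 of length 2, 2 of length 3. Total 3.

3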